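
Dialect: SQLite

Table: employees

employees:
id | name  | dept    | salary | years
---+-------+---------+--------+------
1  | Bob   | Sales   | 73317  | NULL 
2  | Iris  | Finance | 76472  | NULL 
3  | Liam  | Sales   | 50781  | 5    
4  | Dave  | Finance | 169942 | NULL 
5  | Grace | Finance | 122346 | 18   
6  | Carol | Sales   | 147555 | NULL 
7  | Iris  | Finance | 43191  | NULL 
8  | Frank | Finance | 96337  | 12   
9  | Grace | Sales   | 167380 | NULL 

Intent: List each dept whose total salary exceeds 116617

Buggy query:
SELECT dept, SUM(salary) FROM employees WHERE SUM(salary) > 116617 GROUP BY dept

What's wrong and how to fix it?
Bug: SUM(salary) is an aggregate, but WHERE filters rows before aggregation

Fix: Move the aggregate condition to a HAVING clause

Corrected query:
SELECT dept, SUM(salary) FROM employees GROUP BY dept HAVING SUM(salary) > 116617

Result:
dept    | SUM(salary)
--------+------------
Finance | 508288     
Sales   | 439033     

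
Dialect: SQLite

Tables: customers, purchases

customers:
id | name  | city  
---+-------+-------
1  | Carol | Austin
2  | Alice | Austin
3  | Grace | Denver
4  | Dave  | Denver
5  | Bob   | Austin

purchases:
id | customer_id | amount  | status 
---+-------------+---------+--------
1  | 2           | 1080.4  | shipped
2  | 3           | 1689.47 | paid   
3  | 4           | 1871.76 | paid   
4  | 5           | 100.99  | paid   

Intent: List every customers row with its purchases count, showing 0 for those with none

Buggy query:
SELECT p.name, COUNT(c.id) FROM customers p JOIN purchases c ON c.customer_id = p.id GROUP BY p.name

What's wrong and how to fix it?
Bug: INNER JOIN drops customers rows that have no matching purchases rows

Fix: Use LEFT JOIN so parents without children still appear (COUNT(c.id) gives 0)

Corrected query:
SELECT p.name, COUNT(c.id) FROM customers p LEFT JOIN purchases c ON c.customer_id = p.id GROUP BY p.name

Result:
name  | COUNT(c.id)
------+------------
Alice | 1          
Bob   | 1          
Carol | 0          
Dave  | 1          
Grace | 1          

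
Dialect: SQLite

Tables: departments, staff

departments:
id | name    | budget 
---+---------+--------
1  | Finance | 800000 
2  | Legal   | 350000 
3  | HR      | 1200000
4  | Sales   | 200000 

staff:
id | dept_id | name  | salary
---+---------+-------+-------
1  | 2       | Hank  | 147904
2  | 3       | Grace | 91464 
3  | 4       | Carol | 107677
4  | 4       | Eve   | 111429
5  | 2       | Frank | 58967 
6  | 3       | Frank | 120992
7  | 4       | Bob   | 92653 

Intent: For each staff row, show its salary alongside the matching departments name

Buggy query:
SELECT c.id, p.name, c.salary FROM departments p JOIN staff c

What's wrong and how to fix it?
Bug: Missing join condition: each staff row is matched to all departments rows instead of just its own

Fix: Specify the join condition linking the foreign key to the parent id

Corrected query:
SELECT c.id, p.name, c.salary FROM departments p JOIN staff c ON c.dept_id = p.id

Result:
id | name  | salary
---+-------+-------
1  | Legal | 147904
2  | HR    | 91464 
3  | Sales | 107677
4  | Sales | 111429
5  | Legal | 58967 
6  | HR    | 120992
7  | Sales | 92653 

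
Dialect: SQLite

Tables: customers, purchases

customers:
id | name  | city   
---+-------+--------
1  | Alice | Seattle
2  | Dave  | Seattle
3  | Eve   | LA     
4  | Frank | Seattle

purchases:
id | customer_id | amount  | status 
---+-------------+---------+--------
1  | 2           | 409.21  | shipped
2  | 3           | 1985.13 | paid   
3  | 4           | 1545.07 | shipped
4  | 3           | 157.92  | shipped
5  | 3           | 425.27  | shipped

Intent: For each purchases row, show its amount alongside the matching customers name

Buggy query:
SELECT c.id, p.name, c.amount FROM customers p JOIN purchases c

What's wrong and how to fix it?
Bug: JOIN with no ON clause produces a cartesian product; every purchases row pairs with every customers row

Fix: Add ON c.customer_id = p.id to the JOIN

Corrected query:
SELECT c.id, p.name, c.amount FROM customers p JOIN purchases c ON c.customer_id = p.id

Result:
id | name  | amount 
---+-------+--------
1  | Dave  | 409.21 
2  | Eve   | 1985.13
3  | Frank | 1545.07
4  | Eve   | 157.92 
5  | Eve   | 425.27 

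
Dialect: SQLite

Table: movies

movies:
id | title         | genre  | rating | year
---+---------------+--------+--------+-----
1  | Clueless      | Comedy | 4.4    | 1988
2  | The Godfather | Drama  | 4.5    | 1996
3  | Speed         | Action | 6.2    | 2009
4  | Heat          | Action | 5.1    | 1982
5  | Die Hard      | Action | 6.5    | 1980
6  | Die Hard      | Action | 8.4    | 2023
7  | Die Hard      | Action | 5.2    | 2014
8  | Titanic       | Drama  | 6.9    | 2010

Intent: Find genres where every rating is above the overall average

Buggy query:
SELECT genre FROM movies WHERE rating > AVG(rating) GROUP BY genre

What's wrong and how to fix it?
Bug: AVG() is an aggregate; it can't sit directly in WHERE

Fix: Compute the overall average in a scalar subquery and compare each group's MIN against it in HAVING

Corrected query:
SELECT genre FROM movies GROUP BY genre HAVING MIN(rating) > (SELECT AVG(rating) FROM movies)

Result:
(no rows)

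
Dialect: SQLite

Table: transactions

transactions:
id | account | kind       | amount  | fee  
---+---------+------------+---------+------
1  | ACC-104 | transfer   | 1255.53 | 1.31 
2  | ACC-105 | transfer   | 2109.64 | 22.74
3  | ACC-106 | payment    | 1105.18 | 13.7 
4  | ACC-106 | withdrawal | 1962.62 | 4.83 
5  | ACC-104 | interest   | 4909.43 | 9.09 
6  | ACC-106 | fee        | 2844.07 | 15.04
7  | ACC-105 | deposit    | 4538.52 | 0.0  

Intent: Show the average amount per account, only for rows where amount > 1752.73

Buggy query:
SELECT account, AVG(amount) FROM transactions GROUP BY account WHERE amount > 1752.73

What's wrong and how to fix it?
Bug: Row-level WHERE must come before GROUP BY in the clause order

Fix: Place WHERE between FROM and GROUP BY

Corrected query:
SELECT account, AVG(amount) FROM transactions WHERE amount > 1752.73 GROUP BY account

Result:
account | AVG(amount)
--------+------------
ACC-104 | 4909.43    
ACC-105 | 3324.08    
ACC-106 | 2403.345   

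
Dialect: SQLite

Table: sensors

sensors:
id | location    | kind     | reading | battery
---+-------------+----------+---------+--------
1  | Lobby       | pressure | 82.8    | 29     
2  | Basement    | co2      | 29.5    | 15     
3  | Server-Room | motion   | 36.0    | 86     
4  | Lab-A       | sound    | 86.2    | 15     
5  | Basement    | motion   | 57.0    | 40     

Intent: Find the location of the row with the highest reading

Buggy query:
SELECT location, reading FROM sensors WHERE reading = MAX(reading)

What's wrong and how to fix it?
Bug: MAX(reading) is an aggregate and cannot be used directly in WHERE

Fix: Use a subquery: WHERE reading = (SELECT MAX(reading) FROM sensors)

Corrected query:
SELECT location, reading FROM sensors WHERE reading = (SELECT MAX(reading) FROM sensors)

Result:
location | reading
---------+--------
Lab-A    | 86.2   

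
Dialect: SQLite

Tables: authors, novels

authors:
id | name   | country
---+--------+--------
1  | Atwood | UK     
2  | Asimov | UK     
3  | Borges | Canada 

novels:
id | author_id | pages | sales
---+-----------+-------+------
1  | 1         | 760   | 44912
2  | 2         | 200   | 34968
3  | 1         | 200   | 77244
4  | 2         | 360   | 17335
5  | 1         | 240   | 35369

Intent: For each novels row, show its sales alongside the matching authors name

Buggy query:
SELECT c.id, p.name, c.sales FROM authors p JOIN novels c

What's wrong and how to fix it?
Bug: JOIN with no ON clause produces a cartesian product; every novels row pairs with every authors row

Fix: Add ON c.author_id = p.id to the JOIN

Corrected query:
SELECT c.id, p.name, c.sales FROM authors p JOIN novels c ON c.author_id = p.id

Result:
id | name   | sales
---+--------+------
1  | Atwood | 44912
2  | Asimov | 34968
3  | Atwood | 77244
4  | Asimov | 17335
5  | Atwood | 35369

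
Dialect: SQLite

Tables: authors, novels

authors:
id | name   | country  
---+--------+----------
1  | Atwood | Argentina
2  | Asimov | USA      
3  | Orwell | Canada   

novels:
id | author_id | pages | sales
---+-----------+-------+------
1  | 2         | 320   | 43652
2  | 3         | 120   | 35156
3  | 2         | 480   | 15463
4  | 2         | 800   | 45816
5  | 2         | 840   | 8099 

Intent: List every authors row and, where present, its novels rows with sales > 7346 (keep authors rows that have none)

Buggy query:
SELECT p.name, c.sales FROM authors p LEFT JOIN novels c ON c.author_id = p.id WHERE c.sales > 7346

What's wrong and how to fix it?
Bug: Filtering c.sales in WHERE discards the NULL rows produced by LEFT JOIN, turning it into an inner join

Fix: Move the right-table condition into the ON clause so unmatched parents are kept

Corrected query:
SELECT p.name, c.sales FROM authors p LEFT JOIN novels c ON c.author_id = p.id AND c.sales > 7346

Result:
name   | sales
-------+------
Atwood | NULL 
Asimov | 8099 
Asimov | 15463
Asimov | 43652
Asimov | 45816
Orwell | 35156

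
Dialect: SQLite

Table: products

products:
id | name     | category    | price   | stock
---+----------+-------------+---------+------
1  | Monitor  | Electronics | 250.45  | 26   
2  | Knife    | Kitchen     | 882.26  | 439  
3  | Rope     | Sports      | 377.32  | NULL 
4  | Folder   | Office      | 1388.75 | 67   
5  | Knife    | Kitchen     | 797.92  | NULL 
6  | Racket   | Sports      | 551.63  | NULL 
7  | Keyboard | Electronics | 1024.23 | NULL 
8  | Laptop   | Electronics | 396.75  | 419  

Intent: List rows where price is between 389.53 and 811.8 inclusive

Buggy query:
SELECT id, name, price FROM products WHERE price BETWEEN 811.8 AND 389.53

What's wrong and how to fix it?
Bug: BETWEEN expects the lower bound first; with 811.8 AND 389.53 the range is empty

Fix: Write BETWEEN 389.53 AND 811.8

Corrected query:
SELECT id, name, price FROM products WHERE price BETWEEN 389.53 AND 811.8

Result:
id | name   | price 
---+--------+-------
5  | Knife  | 797.92
6  | Racket | 551.63
8  | Laptop | 396.75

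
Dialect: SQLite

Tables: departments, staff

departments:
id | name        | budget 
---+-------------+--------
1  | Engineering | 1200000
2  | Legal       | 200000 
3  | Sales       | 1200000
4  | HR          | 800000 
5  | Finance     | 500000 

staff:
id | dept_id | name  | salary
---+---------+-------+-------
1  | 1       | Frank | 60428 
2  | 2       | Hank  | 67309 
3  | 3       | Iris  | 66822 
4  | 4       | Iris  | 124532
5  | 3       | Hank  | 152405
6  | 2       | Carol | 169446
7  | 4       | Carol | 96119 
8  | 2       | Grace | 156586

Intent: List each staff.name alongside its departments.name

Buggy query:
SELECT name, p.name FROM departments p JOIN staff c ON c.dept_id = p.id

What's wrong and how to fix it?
Bug: Both tables have a 'name' column; the unqualified reference is ambiguous

Fix: Prefix ambiguous columns with the table alias

Corrected query:
SELECT c.name, p.name FROM departments p JOIN staff c ON c.dept_id = p.id

Result:
name  | name       
------+------------
Frank | Engineering
Hank  | Legal      
Iris  | Sales      
Iris  | HR         
Hank  | Sales      
Carol | Legal      
Carol | HR         
Grace | Legal      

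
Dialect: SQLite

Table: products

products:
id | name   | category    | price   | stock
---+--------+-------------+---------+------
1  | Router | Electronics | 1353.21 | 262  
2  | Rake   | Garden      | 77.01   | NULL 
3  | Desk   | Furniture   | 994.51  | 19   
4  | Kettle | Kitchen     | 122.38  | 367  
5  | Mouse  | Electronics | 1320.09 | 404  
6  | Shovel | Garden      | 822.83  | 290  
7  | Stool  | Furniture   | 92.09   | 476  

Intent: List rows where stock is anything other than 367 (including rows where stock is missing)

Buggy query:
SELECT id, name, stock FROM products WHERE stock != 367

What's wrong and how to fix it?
Bug: Inequality against NULL is unknown, not true; rows with NULL are dropped

Fix: Handle NULL separately with IS NULL alongside the inequality

Corrected query:
SELECT id, name, stock FROM products WHERE stock != 367 OR stock IS NULL

Result:
id | name   | stock
---+--------+------
1  | Router | 262  
2  | Rake   | NULL 
3  | Desk   | 19   
5  | Mouse  | 404  
6  | Shovel | 290  
7  | Stool  | 476  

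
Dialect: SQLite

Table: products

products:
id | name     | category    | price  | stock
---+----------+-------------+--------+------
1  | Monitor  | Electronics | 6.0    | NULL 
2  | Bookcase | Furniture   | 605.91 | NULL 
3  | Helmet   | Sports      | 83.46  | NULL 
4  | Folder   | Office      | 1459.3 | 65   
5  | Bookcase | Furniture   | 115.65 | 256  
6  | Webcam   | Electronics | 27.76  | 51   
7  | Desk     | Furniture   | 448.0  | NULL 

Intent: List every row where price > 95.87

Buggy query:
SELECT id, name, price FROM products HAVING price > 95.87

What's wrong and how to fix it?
Bug: This is a non-aggregate query (no GROUP BY, no aggregates), so in SQLite the HAVING clause is invalid here; a row-level condition belongs in WHERE

Fix: Replace HAVING with WHERE since the condition applies to individual rows

Corrected query:
SELECT id, name, price FROM products WHERE price > 95.87

Result:
id | name     | price 
---+----------+-------
2  | Bookcase | 605.91
4  | Folder   | 1459.3
5  | Bookcase | 115.65
7  | Desk     | 448   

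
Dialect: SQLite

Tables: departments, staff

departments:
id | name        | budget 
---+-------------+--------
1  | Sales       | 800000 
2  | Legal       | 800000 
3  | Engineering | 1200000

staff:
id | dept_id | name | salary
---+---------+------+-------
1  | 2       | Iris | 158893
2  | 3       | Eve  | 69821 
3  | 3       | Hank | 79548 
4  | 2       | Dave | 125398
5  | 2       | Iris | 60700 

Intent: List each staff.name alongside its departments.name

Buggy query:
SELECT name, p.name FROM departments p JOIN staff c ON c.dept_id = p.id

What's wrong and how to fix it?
Bug: 'name' exists in both joined tables, so the database can't tell which one is meant

Fix: Prefix ambiguous columns with the table alias

Corrected query:
SELECT c.name, p.name FROM departments p JOIN staff c ON c.dept_id = p.id

Result:
name | name       
-----+------------
Iris | Legal      
Eve  | Engineering
Hank | Engineering
Dave | Legal      
Iris | Legal      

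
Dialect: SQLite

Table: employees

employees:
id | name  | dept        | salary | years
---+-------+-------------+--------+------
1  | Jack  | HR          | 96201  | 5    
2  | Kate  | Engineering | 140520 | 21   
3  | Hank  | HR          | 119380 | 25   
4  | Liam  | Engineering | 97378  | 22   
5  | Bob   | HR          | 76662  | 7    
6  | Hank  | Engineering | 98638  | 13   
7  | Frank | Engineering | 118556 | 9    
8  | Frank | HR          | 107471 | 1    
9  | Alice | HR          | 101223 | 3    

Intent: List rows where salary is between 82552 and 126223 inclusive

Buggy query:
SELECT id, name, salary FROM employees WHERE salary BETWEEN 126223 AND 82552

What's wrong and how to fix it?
Bug: The bounds are reversed; BETWEEN a AND b requires a <= b to match anything

Fix: Write BETWEEN 82552 AND 126223

Corrected query:
SELECT id, name, salary FROM employees WHERE salary BETWEEN 82552 AND 126223

Result:
id | name  | salary
---+-------+-------
1  | Jack  | 96201 
3  | Hank  | 119380
4  | Liam  | 97378 
6  | Hank  | 98638 
7  | Frank | 118556
8  | Frank | 107471
9  | Alice | 101223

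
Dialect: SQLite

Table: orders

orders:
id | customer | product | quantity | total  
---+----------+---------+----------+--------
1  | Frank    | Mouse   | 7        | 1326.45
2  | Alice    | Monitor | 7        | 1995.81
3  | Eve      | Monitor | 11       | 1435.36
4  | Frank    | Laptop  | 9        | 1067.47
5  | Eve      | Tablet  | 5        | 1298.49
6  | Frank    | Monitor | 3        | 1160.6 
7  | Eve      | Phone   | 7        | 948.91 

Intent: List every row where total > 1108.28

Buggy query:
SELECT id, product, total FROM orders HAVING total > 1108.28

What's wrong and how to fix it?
Bug: HAVING filters the output of aggregation, but this query has no GROUP BY and no aggregate functions, so SQLite rejects it (HAVING clause on a non-aggregate query); the condition here is per row

Fix: Replace HAVING with WHERE since the condition applies to individual rows

Corrected query:
SELECT id, product, total FROM orders WHERE total > 1108.28

Result:
id | product | total  
---+---------+--------
1  | Mouse   | 1326.45
2  | Monitor | 1995.81
3  | Monitor | 1435.36
5  | Tablet  | 1298.49
6  | Monitor | 1160.6 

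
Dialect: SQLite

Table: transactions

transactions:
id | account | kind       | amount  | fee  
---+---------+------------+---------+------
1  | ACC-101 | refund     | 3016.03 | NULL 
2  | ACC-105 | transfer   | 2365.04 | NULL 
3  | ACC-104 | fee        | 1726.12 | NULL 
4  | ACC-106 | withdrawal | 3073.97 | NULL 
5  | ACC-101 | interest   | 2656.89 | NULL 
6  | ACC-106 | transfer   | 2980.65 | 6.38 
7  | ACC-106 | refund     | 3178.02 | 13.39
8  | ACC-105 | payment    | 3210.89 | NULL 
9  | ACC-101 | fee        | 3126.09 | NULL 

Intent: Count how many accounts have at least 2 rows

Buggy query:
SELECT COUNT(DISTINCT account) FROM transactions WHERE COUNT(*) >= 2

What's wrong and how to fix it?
Bug: WHERE filters individual rows, not groups, so a group-level COUNT is invalid there

Fix: Group first with HAVING COUNT(*) >= 2, then COUNT the resulting groups

Corrected query:
SELECT COUNT(*) FROM (SELECT account FROM transactions GROUP BY account HAVING COUNT(*) >= 2)

Result:
COUNT(*)
--------
3       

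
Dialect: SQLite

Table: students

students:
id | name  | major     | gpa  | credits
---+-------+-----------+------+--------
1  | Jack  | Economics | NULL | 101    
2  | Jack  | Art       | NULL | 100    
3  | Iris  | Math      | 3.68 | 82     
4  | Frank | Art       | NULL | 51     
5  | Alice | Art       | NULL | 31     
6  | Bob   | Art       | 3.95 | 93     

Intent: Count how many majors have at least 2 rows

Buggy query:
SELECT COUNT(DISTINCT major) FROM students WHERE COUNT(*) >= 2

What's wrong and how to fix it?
Bug: WHERE filters individual rows, not groups, so a group-level COUNT is invalid there

Fix: Group first with HAVING COUNT(*) >= 2, then COUNT the resulting groups

Corrected query:
SELECT COUNT(*) FROM (SELECT major FROM students GROUP BY major HAVING COUNT(*) >= 2)

Result:
COUNT(*)
--------
1       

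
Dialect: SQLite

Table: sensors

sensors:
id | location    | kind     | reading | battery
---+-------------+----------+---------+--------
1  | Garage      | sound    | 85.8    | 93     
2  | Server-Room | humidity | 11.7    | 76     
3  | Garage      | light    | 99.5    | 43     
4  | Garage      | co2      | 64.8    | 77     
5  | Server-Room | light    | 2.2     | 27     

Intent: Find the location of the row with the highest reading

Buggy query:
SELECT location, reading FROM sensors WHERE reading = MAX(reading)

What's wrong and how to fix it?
Bug: MAX(reading) is an aggregate and cannot be used directly in WHERE

Fix: Use a subquery: WHERE reading = (SELECT MAX(reading) FROM sensors)

Corrected query:
SELECT location, reading FROM sensors WHERE reading = (SELECT MAX(reading) FROM sensors)

Result:
location | reading
---------+--------
Garage   | 99.5   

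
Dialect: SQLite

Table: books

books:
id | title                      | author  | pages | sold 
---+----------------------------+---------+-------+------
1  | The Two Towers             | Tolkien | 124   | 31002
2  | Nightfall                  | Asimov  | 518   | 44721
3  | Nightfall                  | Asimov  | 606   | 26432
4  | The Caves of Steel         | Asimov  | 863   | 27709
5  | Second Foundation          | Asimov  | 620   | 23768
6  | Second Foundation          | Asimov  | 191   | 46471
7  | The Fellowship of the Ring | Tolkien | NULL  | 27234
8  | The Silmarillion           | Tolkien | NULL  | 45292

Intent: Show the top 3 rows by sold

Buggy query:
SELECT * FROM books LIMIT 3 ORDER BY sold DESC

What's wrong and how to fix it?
Bug: LIMIT must come after ORDER BY

Fix: Sort with ORDER BY, then apply LIMIT

Corrected query:
SELECT * FROM books ORDER BY sold DESC LIMIT 3

Result:
id | title             | author  | pages | sold 
---+-------------------+---------+-------+------
6  | Second Foundation | Asimov  | 191   | 46471
8  | The Silmarillion  | Tolkien | NULL  | 45292
2  | Nightfall         | Asimov  | 518   | 44721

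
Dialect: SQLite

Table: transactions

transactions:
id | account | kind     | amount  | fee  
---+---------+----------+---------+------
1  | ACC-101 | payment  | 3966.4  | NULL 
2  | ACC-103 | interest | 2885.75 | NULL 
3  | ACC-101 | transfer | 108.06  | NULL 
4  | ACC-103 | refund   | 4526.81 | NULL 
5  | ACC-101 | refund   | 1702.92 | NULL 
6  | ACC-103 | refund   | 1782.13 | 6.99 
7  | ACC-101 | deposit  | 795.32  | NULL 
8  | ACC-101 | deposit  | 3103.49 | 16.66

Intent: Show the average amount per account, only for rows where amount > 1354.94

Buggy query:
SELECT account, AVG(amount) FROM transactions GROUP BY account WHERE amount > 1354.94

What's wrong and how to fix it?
Bug: Row-level WHERE must come before GROUP BY in the clause order

Fix: Place WHERE between FROM and GROUP BY

Corrected query:
SELECT account, AVG(amount) FROM transactions WHERE amount > 1354.94 GROUP BY account

Result:
account | AVG(amount)
--------+------------
ACC-101 | 2924.27    
ACC-103 | 3064.896667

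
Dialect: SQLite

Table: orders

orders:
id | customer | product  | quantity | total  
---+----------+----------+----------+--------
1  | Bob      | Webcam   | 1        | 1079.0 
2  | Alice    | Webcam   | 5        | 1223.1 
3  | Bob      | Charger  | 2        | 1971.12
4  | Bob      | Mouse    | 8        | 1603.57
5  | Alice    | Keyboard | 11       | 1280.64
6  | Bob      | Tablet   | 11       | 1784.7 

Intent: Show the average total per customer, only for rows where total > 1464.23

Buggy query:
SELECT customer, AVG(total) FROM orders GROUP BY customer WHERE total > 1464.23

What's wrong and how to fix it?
Bug: WHERE cannot follow GROUP BY

Fix: Place WHERE between FROM and GROUP BY

Corrected query:
SELECT customer, AVG(total) FROM orders WHERE total > 1464.23 GROUP BY customer

Result:
customer | AVG(total) 
---------+------------
Bob      | 1786.463333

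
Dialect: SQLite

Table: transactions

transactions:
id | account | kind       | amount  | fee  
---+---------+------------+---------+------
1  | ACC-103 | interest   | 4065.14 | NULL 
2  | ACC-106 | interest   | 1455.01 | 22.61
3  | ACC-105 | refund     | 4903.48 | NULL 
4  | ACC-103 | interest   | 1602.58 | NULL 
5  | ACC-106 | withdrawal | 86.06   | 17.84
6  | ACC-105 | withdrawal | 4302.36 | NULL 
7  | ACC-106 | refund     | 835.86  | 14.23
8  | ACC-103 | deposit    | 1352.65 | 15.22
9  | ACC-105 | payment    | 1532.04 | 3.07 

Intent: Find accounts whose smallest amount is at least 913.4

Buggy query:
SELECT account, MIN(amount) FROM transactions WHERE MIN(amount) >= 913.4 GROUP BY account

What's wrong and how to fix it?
Bug: Aggregates like MIN are computed per group after WHERE runs

Fix: Use HAVING for the per-group MIN condition

Corrected query:
SELECT account, MIN(amount) FROM transactions GROUP BY account HAVING MIN(amount) >= 913.4

Result:
account | MIN(amount)
--------+------------
ACC-103 | 1352.65    
ACC-105 | 1532.04    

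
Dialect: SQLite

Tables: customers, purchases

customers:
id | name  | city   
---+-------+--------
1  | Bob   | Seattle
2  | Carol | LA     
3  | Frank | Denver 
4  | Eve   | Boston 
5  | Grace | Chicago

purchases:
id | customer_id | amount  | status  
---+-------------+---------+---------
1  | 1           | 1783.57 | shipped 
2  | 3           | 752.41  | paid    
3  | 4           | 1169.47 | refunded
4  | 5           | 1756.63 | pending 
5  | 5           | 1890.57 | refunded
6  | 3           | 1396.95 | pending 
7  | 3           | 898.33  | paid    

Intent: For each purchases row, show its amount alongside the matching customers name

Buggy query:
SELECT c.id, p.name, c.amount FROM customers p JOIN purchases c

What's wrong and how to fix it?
Bug: JOIN with no ON clause produces a cartesian product; every purchases row pairs with every customers row

Fix: Specify the join condition linking the foreign key to the parent id

Corrected query:
SELECT c.id, p.name, c.amount FROM customers p JOIN purchases c ON c.customer_id = p.id

Result:
id | name  | amount 
---+-------+--------
1  | Bob   | 1783.57
2  | Frank | 752.41 
3  | Eve   | 1169.47
4  | Grace | 1756.63
5  | Grace | 1890.57
6  | Frank | 1396.95
7  | Frank | 898.33 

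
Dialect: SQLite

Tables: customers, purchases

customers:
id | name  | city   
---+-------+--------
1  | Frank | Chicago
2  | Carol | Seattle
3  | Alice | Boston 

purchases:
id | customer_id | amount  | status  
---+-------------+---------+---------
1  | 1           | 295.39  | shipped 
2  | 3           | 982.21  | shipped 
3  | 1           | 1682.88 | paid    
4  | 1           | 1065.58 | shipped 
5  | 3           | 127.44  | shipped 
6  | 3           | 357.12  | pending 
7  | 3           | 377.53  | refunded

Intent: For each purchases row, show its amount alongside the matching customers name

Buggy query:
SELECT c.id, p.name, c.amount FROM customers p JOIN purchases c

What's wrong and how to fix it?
Bug: JOIN with no ON clause produces a cartesian product; every purchases row pairs with every customers row

Fix: Specify the join condition linking the foreign key to the parent id

Corrected query:
SELECT c.id, p.name, c.amount FROM customers p JOIN purchases c ON c.customer_id = p.id

Result:
id | name  | amount 
---+-------+--------
1  | Frank | 295.39 
2  | Alice | 982.21 
3  | Frank | 1682.88
4  | Frank | 1065.58
5  | Alice | 127.44 
6  | Alice | 357.12 
7  | Alice | 377.53 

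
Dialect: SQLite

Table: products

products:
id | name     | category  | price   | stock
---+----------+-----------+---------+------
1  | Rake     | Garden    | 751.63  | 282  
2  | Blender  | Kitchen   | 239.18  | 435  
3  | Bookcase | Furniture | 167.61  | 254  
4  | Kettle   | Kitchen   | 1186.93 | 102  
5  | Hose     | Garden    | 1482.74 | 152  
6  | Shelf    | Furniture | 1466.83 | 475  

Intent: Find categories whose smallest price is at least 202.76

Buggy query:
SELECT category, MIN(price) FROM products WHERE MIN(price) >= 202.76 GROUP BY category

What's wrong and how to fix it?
Bug: MIN() in WHERE is a misuse of aggregate

Fix: Replace WHERE with HAVING after the GROUP BY

Corrected query:
SELECT category, MIN(price) FROM products GROUP BY category HAVING MIN(price) >= 202.76

Result:
category | MIN(price)
---------+-----------
Garden   | 751.63    
Kitchen  | 239.18    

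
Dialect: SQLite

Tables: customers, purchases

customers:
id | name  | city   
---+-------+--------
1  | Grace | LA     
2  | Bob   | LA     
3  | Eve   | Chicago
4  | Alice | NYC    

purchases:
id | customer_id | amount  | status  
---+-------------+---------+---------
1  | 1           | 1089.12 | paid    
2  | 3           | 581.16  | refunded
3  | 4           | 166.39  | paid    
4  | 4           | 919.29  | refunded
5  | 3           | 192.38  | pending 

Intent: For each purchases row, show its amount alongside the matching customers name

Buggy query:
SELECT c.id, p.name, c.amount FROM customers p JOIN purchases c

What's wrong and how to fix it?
Bug: Missing join condition: each purchases row is matched to all customers rows instead of just its own

Fix: Add ON c.customer_id = p.id to the JOIN

Corrected query:
SELECT c.id, p.name, c.amount FROM customers p JOIN purchases c ON c.customer_id = p.id

Result:
id | name  | amount 
---+-------+--------
1  | Grace | 1089.12
2  | Eve   | 581.16 
3  | Alice | 166.39 
4  | Alice | 919.29 
5  | Eve   | 192.38 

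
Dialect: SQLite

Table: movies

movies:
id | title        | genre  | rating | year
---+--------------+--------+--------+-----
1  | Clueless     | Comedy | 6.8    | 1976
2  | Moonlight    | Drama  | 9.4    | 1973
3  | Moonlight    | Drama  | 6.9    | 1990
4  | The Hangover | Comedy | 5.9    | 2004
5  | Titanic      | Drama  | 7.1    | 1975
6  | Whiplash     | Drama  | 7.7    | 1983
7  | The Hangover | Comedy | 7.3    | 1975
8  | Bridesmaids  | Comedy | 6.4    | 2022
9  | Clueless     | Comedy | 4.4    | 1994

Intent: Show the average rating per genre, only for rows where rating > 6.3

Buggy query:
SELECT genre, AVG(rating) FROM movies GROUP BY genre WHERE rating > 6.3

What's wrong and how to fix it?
Bug: WHERE cannot follow GROUP BY

Fix: Move the WHERE clause before GROUP BY

Corrected query:
SELECT genre, AVG(rating) FROM movies WHERE rating > 6.3 GROUP BY genre

Result:
genre  | AVG(rating)
-------+------------
Comedy | 6.833333   
Drama  | 7.775      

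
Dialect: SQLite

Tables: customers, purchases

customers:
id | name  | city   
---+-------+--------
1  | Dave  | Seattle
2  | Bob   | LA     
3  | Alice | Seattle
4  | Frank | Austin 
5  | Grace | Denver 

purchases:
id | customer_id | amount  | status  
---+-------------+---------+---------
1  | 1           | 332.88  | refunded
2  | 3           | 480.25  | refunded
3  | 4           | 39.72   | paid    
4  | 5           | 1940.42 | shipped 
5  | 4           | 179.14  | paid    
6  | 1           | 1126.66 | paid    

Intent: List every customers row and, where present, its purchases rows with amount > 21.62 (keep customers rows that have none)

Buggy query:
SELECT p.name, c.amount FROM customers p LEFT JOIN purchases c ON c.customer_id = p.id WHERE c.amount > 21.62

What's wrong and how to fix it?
Bug: Filtering c.amount in WHERE discards the NULL rows produced by LEFT JOIN, turning it into an inner join

Fix: Move the right-table condition into the ON clause so unmatched parents are kept

Corrected query:
SELECT p.name, c.amount FROM customers p LEFT JOIN purchases c ON c.customer_id = p.id AND c.amount > 21.62

Result:
name  | amount 
------+--------
Dave  | 332.88 
Dave  | 1126.66
Bob   | NULL   
Alice | 480.25 
Frank | 39.72  
Frank | 179.14 
Grace | 1940.42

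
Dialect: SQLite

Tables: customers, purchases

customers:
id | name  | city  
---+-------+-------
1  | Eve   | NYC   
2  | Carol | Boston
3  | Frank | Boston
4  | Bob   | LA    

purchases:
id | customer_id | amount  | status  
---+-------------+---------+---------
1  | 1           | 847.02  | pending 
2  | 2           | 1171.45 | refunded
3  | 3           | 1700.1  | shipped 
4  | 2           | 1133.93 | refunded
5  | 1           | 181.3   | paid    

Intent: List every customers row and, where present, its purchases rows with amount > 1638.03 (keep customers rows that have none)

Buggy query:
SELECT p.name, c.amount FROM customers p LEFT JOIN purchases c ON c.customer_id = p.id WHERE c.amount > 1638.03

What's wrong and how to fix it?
Bug: A WHERE condition on the right-hand table after LEFT JOIN drops unmatched parents

Fix: Put 'c.amount > 1638.03' in the JOIN's ON clause instead of WHERE

Corrected query:
SELECT p.name, c.amount FROM customers p LEFT JOIN purchases c ON c.customer_id = p.id AND c.amount > 1638.03

Result:
name  | amount
------+-------
Eve   | NULL  
Carol | NULL  
Frank | 1700.1
Bob   | NULL  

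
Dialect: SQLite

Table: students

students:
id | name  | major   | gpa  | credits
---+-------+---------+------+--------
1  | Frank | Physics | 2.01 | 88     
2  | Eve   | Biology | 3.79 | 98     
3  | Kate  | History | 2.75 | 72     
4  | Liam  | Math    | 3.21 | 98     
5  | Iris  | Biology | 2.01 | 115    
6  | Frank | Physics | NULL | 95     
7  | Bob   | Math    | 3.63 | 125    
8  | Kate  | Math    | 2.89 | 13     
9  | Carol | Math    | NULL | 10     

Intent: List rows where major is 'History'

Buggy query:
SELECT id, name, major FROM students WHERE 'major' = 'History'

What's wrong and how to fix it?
Bug: 'major' in single quotes is a string literal, not the column; the comparison is literal-vs-literal and never true

Fix: Remove the quotes around the column name (or use double quotes for an identifier)

Corrected query:
SELECT id, name, major FROM students WHERE major = 'History'

Result:
id | name | major  
---+------+--------
3  | Kate | History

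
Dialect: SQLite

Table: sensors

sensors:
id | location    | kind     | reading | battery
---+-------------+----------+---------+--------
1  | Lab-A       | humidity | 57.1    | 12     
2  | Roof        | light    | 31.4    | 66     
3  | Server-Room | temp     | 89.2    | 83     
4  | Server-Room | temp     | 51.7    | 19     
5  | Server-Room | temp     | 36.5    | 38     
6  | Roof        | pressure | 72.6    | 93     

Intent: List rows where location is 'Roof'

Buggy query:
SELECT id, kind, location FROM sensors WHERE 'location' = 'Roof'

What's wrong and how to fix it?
Bug: Single quotes denote string literals in SQL; the column name is being compared as a constant string

Fix: Remove the quotes around the column name (or use double quotes for an identifier)

Corrected query:
SELECT id, kind, location FROM sensors WHERE location = 'Roof'

Result:
id | kind     | location
---+----------+---------
2  | light    | Roof    
6  | pressure | Roof    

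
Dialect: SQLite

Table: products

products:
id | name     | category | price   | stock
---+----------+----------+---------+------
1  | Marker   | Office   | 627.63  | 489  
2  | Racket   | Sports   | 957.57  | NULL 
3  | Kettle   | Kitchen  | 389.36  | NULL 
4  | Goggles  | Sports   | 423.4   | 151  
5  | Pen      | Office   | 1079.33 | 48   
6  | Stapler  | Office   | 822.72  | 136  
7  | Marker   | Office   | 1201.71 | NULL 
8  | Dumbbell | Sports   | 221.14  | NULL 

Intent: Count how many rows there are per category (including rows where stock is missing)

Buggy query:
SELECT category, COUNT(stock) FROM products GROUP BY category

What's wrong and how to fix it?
Bug: COUNT(column) counts non-NULL values only; rows with NULL stock aren't counted

Fix: Use COUNT(*) to count all rows regardless of NULL

Corrected query:
SELECT category, COUNT(*) FROM products GROUP BY category

Result:
category | COUNT(*)
---------+---------
Kitchen  | 1       
Office   | 4       
Sports   | 3       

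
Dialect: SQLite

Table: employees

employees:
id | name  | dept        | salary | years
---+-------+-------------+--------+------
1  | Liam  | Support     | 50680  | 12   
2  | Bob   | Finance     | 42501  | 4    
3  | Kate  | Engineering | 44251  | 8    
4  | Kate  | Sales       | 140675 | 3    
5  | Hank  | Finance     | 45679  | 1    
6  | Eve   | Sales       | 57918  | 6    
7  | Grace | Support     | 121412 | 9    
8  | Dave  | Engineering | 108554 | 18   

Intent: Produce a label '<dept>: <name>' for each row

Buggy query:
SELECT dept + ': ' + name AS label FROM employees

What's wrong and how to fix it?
Bug: SQLite uses || for string concatenation; + coerces text to numbers (yielding 0)

Fix: Use the || operator for string concatenation

Corrected query:
SELECT dept || ': ' || name AS label FROM employees

Result:
label            
-----------------
Support: Liam    
Finance: Bob     
Engineering: Kate
Sales: Kate      
Finance: Hank    
Sales: Eve       
Support: Grace   
Engineering: Dave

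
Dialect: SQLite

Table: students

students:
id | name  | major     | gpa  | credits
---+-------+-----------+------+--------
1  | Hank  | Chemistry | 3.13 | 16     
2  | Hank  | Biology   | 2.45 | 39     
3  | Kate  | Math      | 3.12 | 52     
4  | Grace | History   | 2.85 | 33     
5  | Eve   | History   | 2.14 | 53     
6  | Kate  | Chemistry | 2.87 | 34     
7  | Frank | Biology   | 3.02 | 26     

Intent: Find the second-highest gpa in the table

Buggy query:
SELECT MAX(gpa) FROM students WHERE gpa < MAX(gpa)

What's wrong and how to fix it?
Bug: MAX(gpa) on the right of the comparison is an aggregate-in-WHERE error

Fix: Compute the overall MAX in a subquery, then take MAX of rows below it

Corrected query:
SELECT MAX(gpa) FROM students WHERE gpa < (SELECT MAX(gpa) FROM students)

Result:
MAX(gpa)
--------
3.12    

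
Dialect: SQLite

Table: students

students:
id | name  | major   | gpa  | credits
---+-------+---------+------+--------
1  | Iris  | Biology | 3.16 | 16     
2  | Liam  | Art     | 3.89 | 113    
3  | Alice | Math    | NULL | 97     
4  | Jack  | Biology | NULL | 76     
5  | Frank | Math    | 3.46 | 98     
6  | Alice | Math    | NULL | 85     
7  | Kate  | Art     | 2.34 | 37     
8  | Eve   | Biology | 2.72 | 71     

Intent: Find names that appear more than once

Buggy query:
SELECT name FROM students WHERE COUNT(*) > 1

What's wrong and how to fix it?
Bug: WHERE can't reference COUNT(*); aggregates are computed after WHERE

Fix: GROUP BY name, then filter groups with HAVING COUNT(*) > 1

Corrected query:
SELECT name FROM students GROUP BY name HAVING COUNT(*) > 1

Result:
name 
-----
Alice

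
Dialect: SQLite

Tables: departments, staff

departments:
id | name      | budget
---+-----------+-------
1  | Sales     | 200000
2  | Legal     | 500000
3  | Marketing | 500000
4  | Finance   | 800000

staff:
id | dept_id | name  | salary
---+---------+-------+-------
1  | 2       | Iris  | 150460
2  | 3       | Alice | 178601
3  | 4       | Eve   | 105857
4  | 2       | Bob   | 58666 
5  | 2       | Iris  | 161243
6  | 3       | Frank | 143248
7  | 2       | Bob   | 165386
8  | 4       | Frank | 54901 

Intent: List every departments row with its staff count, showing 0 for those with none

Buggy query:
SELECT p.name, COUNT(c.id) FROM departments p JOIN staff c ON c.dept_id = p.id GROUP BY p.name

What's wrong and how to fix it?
Bug: An inner join excludes parents with zero children

Fix: Use LEFT JOIN so parents without children still appear (COUNT(c.id) gives 0)

Corrected query:
SELECT p.name, COUNT(c.id) FROM departments p LEFT JOIN staff c ON c.dept_id = p.id GROUP BY p.name

Result:
name      | COUNT(c.id)
----------+------------
Finance   | 2          
Legal     | 4          
Marketing | 2          
Sales     | 0          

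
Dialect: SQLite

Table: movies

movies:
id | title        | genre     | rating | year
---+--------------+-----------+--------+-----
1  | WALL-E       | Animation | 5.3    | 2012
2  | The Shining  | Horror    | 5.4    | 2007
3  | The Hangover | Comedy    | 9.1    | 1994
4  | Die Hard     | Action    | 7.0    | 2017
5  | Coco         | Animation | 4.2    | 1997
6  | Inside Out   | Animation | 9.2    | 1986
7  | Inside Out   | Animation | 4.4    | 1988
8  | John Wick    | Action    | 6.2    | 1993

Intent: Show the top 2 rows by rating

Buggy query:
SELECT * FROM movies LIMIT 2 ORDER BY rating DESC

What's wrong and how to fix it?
Bug: ORDER BY cannot follow LIMIT; LIMIT is the final clause

Fix: Sort with ORDER BY, then apply LIMIT

Corrected query:
SELECT * FROM movies ORDER BY rating DESC LIMIT 2

Result:
id | title        | genre     | rating | year
---+--------------+-----------+--------+-----
6  | Inside Out   | Animation | 9.2    | 1986
3  | The Hangover | Comedy    | 9.1    | 1994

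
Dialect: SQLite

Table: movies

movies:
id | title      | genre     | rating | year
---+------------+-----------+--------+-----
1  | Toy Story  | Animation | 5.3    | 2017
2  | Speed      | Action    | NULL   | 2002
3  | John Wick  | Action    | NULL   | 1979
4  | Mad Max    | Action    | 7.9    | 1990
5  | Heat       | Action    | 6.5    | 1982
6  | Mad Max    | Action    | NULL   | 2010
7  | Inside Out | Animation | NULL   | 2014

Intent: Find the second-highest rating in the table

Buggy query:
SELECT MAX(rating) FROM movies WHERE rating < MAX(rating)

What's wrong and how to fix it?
Bug: MAX(rating) on the right of the comparison is an aggregate-in-WHERE error

Fix: Put the inner MAX in a scalar subquery

Corrected query:
SELECT MAX(rating) FROM movies WHERE rating < (SELECT MAX(rating) FROM movies)

Result:
MAX(rating)
-----------
6.5        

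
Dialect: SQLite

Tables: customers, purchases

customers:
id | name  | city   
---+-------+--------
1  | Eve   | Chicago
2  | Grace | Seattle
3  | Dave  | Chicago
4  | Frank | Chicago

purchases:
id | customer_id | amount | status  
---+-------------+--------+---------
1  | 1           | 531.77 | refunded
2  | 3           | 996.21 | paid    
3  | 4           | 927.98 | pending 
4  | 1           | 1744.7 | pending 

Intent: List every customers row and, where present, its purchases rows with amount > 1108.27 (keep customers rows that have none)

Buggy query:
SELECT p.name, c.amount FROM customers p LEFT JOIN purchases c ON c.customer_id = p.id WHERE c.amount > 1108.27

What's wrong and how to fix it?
Bug: Filtering c.amount in WHERE discards the NULL rows produced by LEFT JOIN, turning it into an inner join

Fix: Put 'c.amount > 1108.27' in the JOIN's ON clause instead of WHERE

Corrected query:
SELECT p.name, c.amount FROM customers p LEFT JOIN purchases c ON c.customer_id = p.id AND c.amount > 1108.27

Result:
name  | amount
------+-------
Eve   | 1744.7
Grace | NULL  
Dave  | NULL  
Frank | NULL  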